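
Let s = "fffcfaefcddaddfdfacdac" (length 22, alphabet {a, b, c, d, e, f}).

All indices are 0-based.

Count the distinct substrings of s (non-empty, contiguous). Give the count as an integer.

rank | idx | suffix
   0 |  20 | ac
   1 |  17 | acdac
   2 |  11 | addfdfacdac
   3 |   5 | aefcddaddfdfacdac
   4 |  21 | c
   5 |  18 | cdac
   6 |   8 | cddaddfdfacdac
   7 |   3 | cfaefcddaddfdfacdac
   8 |  19 | dac
   9 |  10 | daddfdfacdac
  10 |   9 | ddaddfdfacdac
  11 |  12 | ddfdfacdac
  12 |  15 | dfacdac
  13 |  13 | dfdfacdac
  14 |   6 | efcddaddfdfacdac
  15 |  16 | facdac
  16 |   4 | faefcddaddfdfacdac
  17 |   7 | fcddaddfdfacdac
  18 |   2 | fcfaefcddaddfdfacdac
  19 |  14 | fdfacdac
  20 |   1 | ffcfaefcddaddfdfacdac
  21 |   0 | fffcfaefcddaddfdfacdac

SA = [20, 17, 11, 5, 21, 18, 8, 3, 19, 10, 9, 12, 15, 13, 6, 16, 4, 7, 2, 14, 1, 0]
rank  pair      lcp
   1  s[20:],s[17:]  2  'ac'
   2  s[17:],s[11:]  1  'a'
   3  s[11:],s[5:]  1  'a'
   4  s[5:],s[21:]  0  ''
   5  s[21:],s[18:]  1  'c'
   6  s[18:],s[8:]  2  'cd'
   7  s[8:],s[3:]  1  'c'
   8  s[3:],s[19:]  0  ''
   9  s[19:],s[10:]  2  'da'
  10  s[10:],s[9:]  1  'd'
  11  s[9:],s[12:]  2  'dd'
  12  s[12:],s[15:]  1  'd'
  13  s[15:],s[13:]  2  'df'
  14  s[13:],s[6:]  0  ''
  15  s[6:],s[16:]  0  ''
  16  s[16:],s[4:]  2  'fa'
  17  s[4:],s[7:]  1  'f'
  18  s[7:],s[2:]  2  'fc'
  19  s[2:],s[14:]  1  'f'
  20  s[14:],s[1:]  1  'f'
  21  s[1:],s[0:]  2  'ff'

n(n+1)/2 = 22·23/2 = 253
Σ LCP = 0 + 2 + 1 + 1 + 0 + 1 + 2 + 1 + 0 + 2 + 1 + 2 + 1 + 2 + 0 + 0 + 2 + 1 + 2 + 1 + 1 + 2 = 25
distinct = 253 − 25 = 228

228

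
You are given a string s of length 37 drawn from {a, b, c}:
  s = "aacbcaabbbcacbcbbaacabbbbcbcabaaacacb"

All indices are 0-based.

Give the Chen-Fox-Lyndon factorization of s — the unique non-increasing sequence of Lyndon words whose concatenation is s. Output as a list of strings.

emit factor 1: 'aacbc' (i=0, period=5)
emit factor 2: 'aabbbcacbcbbaacabbbbcbcab' (i=5, period=25)
emit factor 3: 'aaacacb' (i=30, period=7)

["aacbc", "aabbbcacbcbbaacabbbbcbcab", "aaacacb"]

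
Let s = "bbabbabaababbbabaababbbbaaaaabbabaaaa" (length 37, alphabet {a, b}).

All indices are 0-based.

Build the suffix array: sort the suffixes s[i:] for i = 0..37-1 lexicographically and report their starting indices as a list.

sorted suffixes:
  #0 SA[0]=36  'a'
  #1 SA[1]=35  'aa'
  #2 SA[2]=34  'aaa'
  #3 SA[3]=33  'aaaa'
  #4 SA[4]=24  'aaaaabbabaaaa'
  #5 SA[5]=25  'aaaabbabaaaa'
  #6 SA[6]=26  'aaabbabaaaa'
  #7 SA[7]=7  'aababbbabaababbbbaaaaabbabaaaa'
  #8 SA[8]=16  'aababbbbaaaaabbabaaaa'
  #9 SA[9]=27  'aabbabaaaa'
  #10 SA[10]=31  'abaaaa'
  #11 SA[11]=5  'abaababbbabaababbbbaaaaabbabaaaa'
  #12 SA[12]=14  'abaababbbbaaaaabbabaaaa'
  #13 SA[13]=8  'ababbbabaababbbbaaaaabbabaaaa'
  #14 SA[14]=17  'ababbbbaaaaabbabaaaa'
  #15 SA[15]=28  'abbabaaaa'
  #16 SA[16]=2  'abbabaababbbabaababbbbaaaaabbabaaaa'
  #17 SA[17]=10  'abbbabaababbbbaaaaabbabaaaa'
  #18 SA[18]=19  'abbbbaaaaabbabaaaa'
  #19 SA[19]=32  'baaaa'
  #20 SA[20]=23  'baaaaabbabaaaa'
  #21 SA[21]=6  'baababbbabaababbbbaaaaabbabaaaa'
  #22 SA[22]=15  'baababbbbaaaaabbabaaaa'
  #23 SA[23]=30  'babaaaa'
  #24 SA[24]=4  'babaababbbabaababbbbaaaaabbabaaaa'
  #25 SA[25]=13  'babaababbbbaaaaabbabaaaa'
  #26 SA[26]=1  'babbabaababbbabaababbbbaaaaabbabaaaa'
  #27 SA[27]=9  'babbbabaababbbbaaaaabbabaaaa'
  #28 SA[28]=18  'babbbbaaaaabbabaaaa'
  #29 SA[29]=22  'bbaaaaabbabaaaa'
  #30 SA[30]=29  'bbabaaaa'
  #31 SA[31]=3  'bbabaababbbabaababbbbaaaaabbabaaaa'
  #32 SA[32]=12  'bbabaababbbbaaaaabbabaaaa'
  #33 SA[33]=0  'bbabbabaababbbabaababbbbaaaaabbabaaaa'
  #34 SA[34]=21  'bbbaaaaabbabaaaa'
  #35 SA[35]=11  'bbbabaababbbbaaaaabbabaaaa'
  #36 SA[36]=20  'bbbbaaaaabbabaaaa'

[36, 35, 34, 33, 24, 25, 26, 7, 16, 27, 31, 5, 14, 8, 17, 28, 2, 10, 19, 32, 23, 6, 15, 30, 4, 13, 1, 9, 18, 22, 29, 3, 12, 0, 21, 11, 20]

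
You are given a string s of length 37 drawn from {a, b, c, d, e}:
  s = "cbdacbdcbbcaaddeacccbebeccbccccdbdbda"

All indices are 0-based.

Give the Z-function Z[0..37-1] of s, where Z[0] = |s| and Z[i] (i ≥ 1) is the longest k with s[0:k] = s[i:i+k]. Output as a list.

Z[0]=37
i=1: outside box; Z[1]=0
i=2: outside box; Z[2]=0
i=3: outside box; Z[3]=0
i=4: outside box; Z[4]=3 extend→box=[4,7)
i=5: min(r-i=2, Z[1]=0)=0; Z[5]=0
i=6: min(r-i=1, Z[2]=0)=0; Z[6]=0
i=7: outside box; Z[7]=2 extend→box=[7,9)
i=8: min(r-i=1, Z[1]=0)=0; Z[8]=0
i=9: outside box; Z[9]=0
i=10: outside box; Z[10]=1 extend→box=[10,11)
i=11: outside box; Z[11]=0
i=12: outside box; Z[12]=0
i=13: outside box; Z[13]=0
i=14: outside box; Z[14]=0
i=15: outside box; Z[15]=0
i=16: outside box; Z[16]=0
i=17: outside box; Z[17]=1 extend→box=[17,18)
i=18: outside box; Z[18]=1 extend→box=[18,19)
i=19: outside box; Z[19]=2 extend→box=[19,21)
i=20: min(r-i=1, Z[1]=0)=0; Z[20]=0
i=21: outside box; Z[21]=0
i=22: outside box; Z[22]=0
i=23: outside box; Z[23]=0
i=24: outside box; Z[24]=1 extend→box=[24,25)
i=25: outside box; Z[25]=2 extend→box=[25,27)
i=26: min(r-i=1, Z[1]=0)=0; Z[26]=0
i=27: outside box; Z[27]=1 extend→box=[27,28)
i=28: outside box; Z[28]=1 extend→box=[28,29)
i=29: outside box; Z[29]=1 extend→box=[29,30)
i=30: outside box; Z[30]=1 extend→box=[30,31)
i=31: outside box; Z[31]=0
i=32: outside box; Z[32]=0
i=33: outside box; Z[33]=0
i=34: outside box; Z[34]=0
i=35: outside box; Z[35]=0
i=36: outside box; Z[36]=0

[37, 0, 0, 0, 3, 0, 0, 2, 0, 0, 1, 0, 0, 0, 0, 0, 0, 1, 1, 2, 0, 0, 0, 0, 1, 2, 0, 1, 1, 1, 1, 0, 0, 0, 0, 0, 0]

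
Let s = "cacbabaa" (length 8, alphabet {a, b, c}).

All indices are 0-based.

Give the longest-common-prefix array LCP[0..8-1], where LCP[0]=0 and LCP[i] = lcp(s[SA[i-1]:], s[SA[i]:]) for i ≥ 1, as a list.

[0, 1, 1, 1, 0, 2, 0, 1]

rank | idx | suffix
   0 |   7 | a
   1 |   6 | aa
   2 |   4 | abaa
   3 |   1 | acbabaa
   4 |   5 | baa
   5 |   3 | babaa
   6 |   0 | cacbabaa
   7 |   2 | cbabaa

SA = [7, 6, 4, 1, 5, 3, 0, 2]
[i] adj suffixes → lcp
  [1] 7/6 → 1 ('a')
  [2] 6/4 → 1 ('a')
  [3] 4/1 → 1 ('a')
  [4] 1/5 → 0 ('')
  [5] 5/3 → 2 ('ba')
  [6] 3/0 → 0 ('')
  [7] 0/2 → 1 ('c')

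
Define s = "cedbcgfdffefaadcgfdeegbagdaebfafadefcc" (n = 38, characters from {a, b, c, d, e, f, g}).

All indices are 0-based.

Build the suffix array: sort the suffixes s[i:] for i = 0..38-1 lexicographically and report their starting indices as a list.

[12, 13, 32, 26, 30, 23, 22, 3, 28, 37, 36, 0, 15, 4, 25, 2, 14, 18, 33, 7, 27, 1, 19, 10, 34, 20, 11, 31, 29, 35, 17, 6, 9, 8, 21, 24, 16, 5]

sorted suffixes:
  #0 SA[0]=12  'aadcgfdeegbagdaebfafadefcc'
  #1 SA[1]=13  'adcgfdeegbagdaebfafadefcc'
  #2 SA[2]=32  'adefcc'
  #3 SA[3]=26  'aebfafadefcc'
  #4 SA[4]=30  'afadefcc'
  #5 SA[5]=23  'agdaebfafadefcc'
  #6 SA[6]=22  'bagdaebfafadefcc'
  #7 SA[7]=3  'bcgfdffefaadcgfdeegbagdaebfafadefcc'
  #8 SA[8]=28  'bfafadefcc'
  #9 SA[9]=37  'c'
  #10 SA[10]=36  'cc'
  #11 SA[11]=0  'cedbcgfdffefaadcgfdeegbagdaebfafadefcc'
  #12 SA[12]=15  'cgfdeegbagdaebfafadefcc'
  #13 SA[13]=4  'cgfdffefaadcgfdeegbagdaebfafadefcc'
  #14 SA[14]=25  'daebfafadefcc'
  #15 SA[15]=2  'dbcgfdffefaadcgfdeegbagdaebfafadefcc'
  #16 SA[16]=14  'dcgfdeegbagdaebfafadefcc'
  #17 SA[17]=18  'deegbagdaebfafadefcc'
  #18 SA[18]=33  'defcc'
  #19 SA[19]=7  'dffefaadcgfdeegbagdaebfafadefcc'
  #20 SA[20]=27  'ebfafadefcc'
  #21 SA[21]=1  'edbcgfdffefaadcgfdeegbagdaebfafadefcc'
  #22 SA[22]=19  'eegbagdaebfafadefcc'
  #23 SA[23]=10  'efaadcgfdeegbagdaebfafadefcc'
  #24 SA[24]=34  'efcc'
  #25 SA[25]=20  'egbagdaebfafadefcc'
  #26 SA[26]=11  'faadcgfdeegbagdaebfafadefcc'
  #27 SA[27]=31  'fadefcc'
  #28 SA[28]=29  'fafadefcc'
  #29 SA[29]=35  'fcc'
  #30 SA[30]=17  'fdeegbagdaebfafadefcc'
  #31 SA[31]=6  'fdffefaadcgfdeegbagdaebfafadefcc'
  #32 SA[32]=9  'fefaadcgfdeegbagdaebfafadefcc'
  #33 SA[33]=8  'ffefaadcgfdeegbagdaebfafadefcc'
  #34 SA[34]=21  'gbagdaebfafadefcc'
  #35 SA[35]=24  'gdaebfafadefcc'
  #36 SA[36]=16  'gfdeegbagdaebfafadefcc'
  #37 SA[37]=5  'gfdffefaadcgfdeegbagdaebfafadefcc'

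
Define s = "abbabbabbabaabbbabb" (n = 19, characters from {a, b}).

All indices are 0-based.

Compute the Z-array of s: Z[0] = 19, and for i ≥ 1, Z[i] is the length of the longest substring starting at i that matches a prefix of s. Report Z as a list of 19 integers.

[19, 0, 0, 8, 0, 0, 5, 0, 0, 2, 0, 1, 3, 0, 0, 0, 3, 0, 0]

Z[0]=19
i=1: i≥r, start 0; Z[1]=0
i=2: i≥r, start 0; Z[2]=0
i=3: i≥r, start 0; Z[3]=8 scan→box=[3,11)
i=4: min(r-i=7, Z[1]=0)=0; Z[4]=0
i=5: min(r-i=6, Z[2]=0)=0; Z[5]=0
i=6: min(r-i=5, Z[3]=8)=5; Z[6]=5
i=7: min(r-i=4, Z[4]=0)=0; Z[7]=0
i=8: min(r-i=3, Z[5]=0)=0; Z[8]=0
i=9: min(r-i=2, Z[6]=5)=2; Z[9]=2
i=10: min(r-i=1, Z[7]=0)=0; Z[10]=0
i=11: i≥r, start 0; Z[11]=1 scan→box=[11,12)
i=12: i≥r, start 0; Z[12]=3 scan→box=[12,15)
i=13: min(r-i=2, Z[1]=0)=0; Z[13]=0
i=14: min(r-i=1, Z[2]=0)=0; Z[14]=0
i=15: i≥r, start 0; Z[15]=0
i=16: i≥r, start 0; Z[16]=3 scan→box=[16,19)
i=17: min(r-i=2, Z[1]=0)=0; Z[17]=0
i=18: min(r-i=1, Z[2]=0)=0; Z[18]=0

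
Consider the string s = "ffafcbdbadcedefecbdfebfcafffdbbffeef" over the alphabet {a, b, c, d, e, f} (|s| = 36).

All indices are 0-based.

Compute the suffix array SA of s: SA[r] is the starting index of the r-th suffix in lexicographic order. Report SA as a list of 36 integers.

sorted suffixes:
  #0 SA[0]=8  'adcedefecbdfebfcafffdbbffeef'
  #1 SA[1]=2  'afcbdbadcedefecbdfebfcafffdbbffeef'
  #2 SA[2]=24  'afffdbbffeef'
  #3 SA[3]=7  'badcedefecbdfebfcafffdbbffeef'
  #4 SA[4]=29  'bbffeef'
  #5 SA[5]=5  'bdbadcedefecbdfebfcafffdbbffeef'
  #6 SA[6]=17  'bdfebfcafffdbbffeef'
  #7 SA[7]=21  'bfcafffdbbffeef'
  #8 SA[8]=30  'bffeef'
  #9 SA[9]=23  'cafffdbbffeef'
  #10 SA[10]=4  'cbdbadcedefecbdfebfcafffdbbffeef'
  #11 SA[11]=16  'cbdfebfcafffdbbffeef'
  #12 SA[12]=10  'cedefecbdfebfcafffdbbffeef'
  #13 SA[13]=6  'dbadcedefecbdfebfcafffdbbffeef'
  #14 SA[14]=28  'dbbffeef'
  #15 SA[15]=9  'dcedefecbdfebfcafffdbbffeef'
  #16 SA[16]=12  'defecbdfebfcafffdbbffeef'
  #17 SA[17]=18  'dfebfcafffdbbffeef'
  #18 SA[18]=20  'ebfcafffdbbffeef'
  #19 SA[19]=15  'ecbdfebfcafffdbbffeef'
  #20 SA[20]=11  'edefecbdfebfcafffdbbffeef'
  #21 SA[21]=33  'eef'
  #22 SA[22]=34  'ef'
  #23 SA[23]=13  'efecbdfebfcafffdbbffeef'
  #24 SA[24]=35  'f'
  #25 SA[25]=1  'fafcbdbadcedefecbdfebfcafffdbbffeef'
  #26 SA[26]=22  'fcafffdbbffeef'
  #27 SA[27]=3  'fcbdbadcedefecbdfebfcafffdbbffeef'
  #28 SA[28]=27  'fdbbffeef'
  #29 SA[29]=19  'febfcafffdbbffeef'
  #30 SA[30]=14  'fecbdfebfcafffdbbffeef'
  #31 SA[31]=32  'feef'
  #32 SA[32]=0  'ffafcbdbadcedefecbdfebfcafffdbbffeef'
  #33 SA[33]=26  'ffdbbffeef'
  #34 SA[34]=31  'ffeef'
  #35 SA[35]=25  'fffdbbffeef'

[8, 2, 24, 7, 29, 5, 17, 21, 30, 23, 4, 16, 10, 6, 28, 9, 12, 18, 20, 15, 11, 33, 34, 13, 35, 1, 22, 3, 27, 19, 14, 32, 0, 26, 31, 25]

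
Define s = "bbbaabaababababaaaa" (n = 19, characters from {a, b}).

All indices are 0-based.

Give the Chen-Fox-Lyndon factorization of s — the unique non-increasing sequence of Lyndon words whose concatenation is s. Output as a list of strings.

emit factor 1: 'b' (i=0, period=1)
emit factor 2: 'b' (i=1, period=1)
emit factor 3: 'b' (i=2, period=1)
emit factor 4: 'aabaabababab' (i=3, period=12)
emit factor 5: 'a' (i=15, period=1)
emit factor 6: 'a' (i=16, period=1)
emit factor 7: 'a' (i=17, period=1)
emit factor 8: 'a' (i=18, period=1)

["b", "b", "b", "aabaabababab", "a", "a", "a", "a"]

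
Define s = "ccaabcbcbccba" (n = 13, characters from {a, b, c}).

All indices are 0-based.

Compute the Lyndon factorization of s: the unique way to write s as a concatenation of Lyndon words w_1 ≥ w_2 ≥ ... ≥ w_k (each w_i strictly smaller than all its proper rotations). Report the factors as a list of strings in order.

emit factor 1: 'c' (i=0, period=1)
emit factor 2: 'c' (i=1, period=1)
emit factor 3: 'aabcbcbccb' (i=2, period=10)
emit factor 4: 'a' (i=12, period=1)

["c", "c", "aabcbcbccb", "a"]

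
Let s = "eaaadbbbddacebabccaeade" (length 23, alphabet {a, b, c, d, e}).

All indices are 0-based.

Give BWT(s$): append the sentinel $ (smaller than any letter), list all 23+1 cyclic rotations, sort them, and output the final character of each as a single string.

eeabdaecedbabcbadabad$ac

rank  rotation                  last
    0  $eaaadbbbddacebabccaeade  e
    1  aaadbbbddacebabccaeade$e  e
    2  aadbbbddacebabccaeade$ea  a
    3  abccaeade$eaaadbbbddaceb  b
    4  acebabccaeade$eaaadbbbdd  d
    5  adbbbddacebabccaeade$eaa  a
    6  ade$eaaadbbbddacebabccae  e
    7  aeade$eaaadbbbddacebabcc  c
    8  babccaeade$eaaadbbbddace  e
    9  bbbddacebabccaeade$eaaad  d
   10  bbddacebabccaeade$eaaadb  b
   11  bccaeade$eaaadbbbddaceba  a
   12  bddacebabccaeade$eaaadbb  b
   13  caeade$eaaadbbbddacebabc  c
   14  ccaeade$eaaadbbbddacebab  b
   15  cebabccaeade$eaaadbbbdda  a
   16  dacebabccaeade$eaaadbbbd  d
   17  dbbbddacebabccaeade$eaaa  a
   18  ddacebabccaeade$eaaadbbb  b
   19  de$eaaadbbbddacebabccaea  a
   20  e$eaaadbbbddacebabccaead  d
   21  eaaadbbbddacebabccaeade$  $
   22  eade$eaaadbbbddacebabcca  a
   23  ebabccaeade$eaaadbbbddac  c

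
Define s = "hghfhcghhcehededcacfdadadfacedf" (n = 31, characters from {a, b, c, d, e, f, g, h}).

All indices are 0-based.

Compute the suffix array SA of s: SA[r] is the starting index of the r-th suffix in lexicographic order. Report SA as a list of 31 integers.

rank | idx | suffix
   0 |  26 | acedf
   1 |  17 | acfdadadfacedf
   2 |  21 | adadfacedf
   3 |  23 | adfacedf
   4 |  16 | cacfdadadfacedf
   5 |  27 | cedf
   6 |   9 | cehededcacfdadadfacedf
   7 |  18 | cfdadadfacedf
   8 |   5 | cghhcehededcacfdadadfacedf
   9 |  20 | dadadfacedf
  10 |  22 | dadfacedf
  11 |  15 | dcacfdadadfacedf
  12 |  13 | dedcacfdadadfacedf
  13 |  29 | df
  14 |  24 | dfacedf
  15 |  14 | edcacfdadadfacedf
  16 |  12 | ededcacfdadadfacedf
  17 |  28 | edf
  18 |  10 | ehededcacfdadadfacedf
  19 |  30 | f
  20 |  25 | facedf
  21 |  19 | fdadadfacedf
  22 |   3 | fhcghhcehededcacfdadadfacedf
  23 |   1 | ghfhcghhcehededcacfdadadfacedf
  24 |   6 | ghhcehededcacfdadadfacedf
  25 |   8 | hcehededcacfdadadfacedf
  26 |   4 | hcghhcehededcacfdadadfacedf
  27 |  11 | hededcacfdadadfacedf
  28 |   2 | hfhcghhcehededcacfdadadfacedf
  29 |   0 | hghfhcghhcehededcacfdadadfacedf
  30 |   7 | hhcehededcacfdadadfacedf

[26, 17, 21, 23, 16, 27, 9, 18, 5, 20, 22, 15, 13, 29, 24, 14, 12, 28, 10, 30, 25, 19, 3, 1, 6, 8, 4, 11, 2, 0, 7]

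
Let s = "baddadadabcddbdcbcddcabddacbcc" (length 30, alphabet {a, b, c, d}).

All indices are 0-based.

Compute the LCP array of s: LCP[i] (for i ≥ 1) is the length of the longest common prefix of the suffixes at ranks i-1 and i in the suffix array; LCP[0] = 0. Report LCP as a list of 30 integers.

rank | idx | suffix
   0 |   8 | abcddbdcbcddcabddacbcc
   1 |  21 | abddacbcc
   2 |  25 | acbcc
   3 |   6 | adabcddbdcbcddcabddacbcc
   4 |   4 | adadabcddbdcbcddcabddacbcc
   5 |   1 | addadadabcddbdcbcddcabddacbcc
   6 |   0 | baddadadabcddbdcbcddcabddacbcc
   7 |  27 | bcc
   8 |   9 | bcddbdcbcddcabddacbcc
   9 |  16 | bcddcabddacbcc
  10 |  13 | bdcbcddcabddacbcc
  11 |  22 | bddacbcc
  12 |  29 | c
  13 |  20 | cabddacbcc
  14 |  26 | cbcc
  15 |  15 | cbcddcabddacbcc
  16 |  28 | cc
  17 |  10 | cddbdcbcddcabddacbcc
  18 |  17 | cddcabddacbcc
  19 |   7 | dabcddbdcbcddcabddacbcc
  20 |  24 | dacbcc
  21 |   5 | dadabcddbdcbcddcabddacbcc
  22 |   3 | dadadabcddbdcbcddcabddacbcc
  23 |  12 | dbdcbcddcabddacbcc
  24 |  19 | dcabddacbcc
  25 |  14 | dcbcddcabddacbcc
  26 |  23 | ddacbcc
  27 |   2 | ddadadabcddbdcbcddcabddacbcc
  28 |  11 | ddbdcbcddcabddacbcc
  29 |  18 | ddcabddacbcc

SA = [8, 21, 25, 6, 4, 1, 0, 27, 9, 16, 13, 22, 29, 20, 26, 15, 28, 10, 17, 7, 24, 5, 3, 12, 19, 14, 23, 2, 11, 18]
[i] adj suffixes → lcp
  [1] 8/21 → 2 ('ab')
  [2] 21/25 → 1 ('a')
  [3] 25/6 → 1 ('a')
  [4] 6/4 → 3 ('ada')
  [5] 4/1 → 2 ('ad')
  [6] 1/0 → 0 ('')
  [7] 0/27 → 1 ('b')
  [8] 27/9 → 2 ('bc')
  [9] 9/16 → 4 ('bcdd')
  [10] 16/13 → 1 ('b')
  [11] 13/22 → 2 ('bd')
  [12] 22/29 → 0 ('')
  [13] 29/20 → 1 ('c')
  [14] 20/26 → 1 ('c')
  [15] 26/15 → 3 ('cbc')
  [16] 15/28 → 1 ('c')
  [17] 28/10 → 1 ('c')
  [18] 10/17 → 3 ('cdd')
  [19] 17/7 → 0 ('')
  [20] 7/24 → 2 ('da')
  [21] 24/5 → 2 ('da')
  [22] 5/3 → 4 ('dada')
  [23] 3/12 → 1 ('d')
  [24] 12/19 → 1 ('d')
  [25] 19/14 → 2 ('dc')
  [26] 14/23 → 1 ('d')
  [27] 23/2 → 3 ('dda')
  [28] 2/11 → 2 ('dd')
  [29] 11/18 → 2 ('dd')

[0, 2, 1, 1, 3, 2, 0, 1, 2, 4, 1, 2, 0, 1, 1, 3, 1, 1, 3, 0, 2, 2, 4, 1, 1, 2, 1, 3, 2, 2]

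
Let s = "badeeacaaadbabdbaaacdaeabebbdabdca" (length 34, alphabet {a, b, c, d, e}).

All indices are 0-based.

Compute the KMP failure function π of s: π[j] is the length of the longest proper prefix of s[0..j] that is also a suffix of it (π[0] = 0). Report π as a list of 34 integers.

π[0] = 0
j=1 s[j]='a': π[1]=0 (border '')
j=2 s[j]='d': π[2]=0 (border '')
j=3 s[j]='e': π[3]=0 (border '')
j=4 s[j]='e': π[4]=0 (border '')
j=5 s[j]='a': π[5]=0 (border '')
j=6 s[j]='c': π[6]=0 (border '')
j=7 s[j]='a': π[7]=0 (border '')
j=8 s[j]='a': π[8]=0 (border '')
j=9 s[j]='a': π[9]=0 (border '')
j=10 s[j]='d': π[10]=0 (border '')
j=11 s[j]='b': π[11]=1 (border 'b')
j=12 s[j]='a': π[12]=2 (border 'ba')
j=13 s[j]='b': k: 2→0; π[13]=1 (border 'b')
j=14 s[j]='d': k: 1→0; π[14]=0 (border '')
j=15 s[j]='b': π[15]=1 (border 'b')
j=16 s[j]='a': π[16]=2 (border 'ba')
j=17 s[j]='a': k: 2→0; π[17]=0 (border '')
j=18 s[j]='a': π[18]=0 (border '')
j=19 s[j]='c': π[19]=0 (border '')
j=20 s[j]='d': π[20]=0 (border '')
j=21 s[j]='a': π[21]=0 (border '')
j=22 s[j]='e': π[22]=0 (border '')
j=23 s[j]='a': π[23]=0 (border '')
j=24 s[j]='b': π[24]=1 (border 'b')
j=25 s[j]='e': k: 1→0; π[25]=0 (border '')
j=26 s[j]='b': π[26]=1 (border 'b')
j=27 s[j]='b': k: 1→0; π[27]=1 (border 'b')
j=28 s[j]='d': k: 1→0; π[28]=0 (border '')
j=29 s[j]='a': π[29]=0 (border '')
j=30 s[j]='b': π[30]=1 (border 'b')
j=31 s[j]='d': k: 1→0; π[31]=0 (border '')
j=32 s[j]='c': π[32]=0 (border '')
j=33 s[j]='a': π[33]=0 (border '')

[0, 0, 0, 0, 0, 0, 0, 0, 0, 0, 0, 1, 2, 1, 0, 1, 2, 0, 0, 0, 0, 0, 0, 0, 1, 0, 1, 1, 0, 0, 1, 0, 0, 0]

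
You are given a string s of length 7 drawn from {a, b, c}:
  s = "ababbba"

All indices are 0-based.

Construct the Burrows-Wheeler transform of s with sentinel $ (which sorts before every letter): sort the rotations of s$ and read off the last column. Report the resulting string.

ab$bbaba

rank  rotation  last
    0  $ababbba  a
    1  a$ababbb  b
    2  ababbba$  $
    3  abbba$ab  b
    4  ba$ababb  b
    5  babbba$a  a
    6  bba$abab  b
    7  bbba$aba  a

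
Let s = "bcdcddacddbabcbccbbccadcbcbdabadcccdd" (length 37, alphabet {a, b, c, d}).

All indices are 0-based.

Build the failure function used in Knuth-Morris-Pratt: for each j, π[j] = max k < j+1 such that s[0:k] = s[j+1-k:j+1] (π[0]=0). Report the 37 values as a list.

[0, 0, 0, 0, 0, 0, 0, 0, 0, 0, 1, 0, 1, 2, 1, 2, 0, 1, 1, 2, 0, 0, 0, 0, 1, 2, 1, 0, 0, 1, 0, 0, 0, 0, 0, 0, 0]

π[0] = 0
j=1 s[j]='c': π[1]=0 (border '')
j=2 s[j]='d': π[2]=0 (border '')
j=3 s[j]='c': π[3]=0 (border '')
j=4 s[j]='d': π[4]=0 (border '')
j=5 s[j]='d': π[5]=0 (border '')
j=6 s[j]='a': π[6]=0 (border '')
j=7 s[j]='c': π[7]=0 (border '')
j=8 s[j]='d': π[8]=0 (border '')
j=9 s[j]='d': π[9]=0 (border '')
j=10 s[j]='b': π[10]=1 (border 'b')
j=11 s[j]='a': k: 1→0; π[11]=0 (border '')
j=12 s[j]='b': π[12]=1 (border 'b')
j=13 s[j]='c': π[13]=2 (border 'bc')
j=14 s[j]='b': k: 2→0; π[14]=1 (border 'b')
j=15 s[j]='c': π[15]=2 (border 'bc')
j=16 s[j]='c': k: 2→0; π[16]=0 (border '')
j=17 s[j]='b': π[17]=1 (border 'b')
j=18 s[j]='b': k: 1→0; π[18]=1 (border 'b')
j=19 s[j]='c': π[19]=2 (border 'bc')
j=20 s[j]='c': k: 2→0; π[20]=0 (border '')
j=21 s[j]='a': π[21]=0 (border '')
j=22 s[j]='d': π[22]=0 (border '')
j=23 s[j]='c': π[23]=0 (border '')
j=24 s[j]='b': π[24]=1 (border 'b')
j=25 s[j]='c': π[25]=2 (border 'bc')
j=26 s[j]='b': k: 2→0; π[26]=1 (border 'b')
j=27 s[j]='d': k: 1→0; π[27]=0 (border '')
j=28 s[j]='a': π[28]=0 (border '')
j=29 s[j]='b': π[29]=1 (border 'b')
j=30 s[j]='a': k: 1→0; π[30]=0 (border '')
j=31 s[j]='d': π[31]=0 (border '')
j=32 s[j]='c': π[32]=0 (border '')
j=33 s[j]='c': π[33]=0 (border '')
j=34 s[j]='c': π[34]=0 (border '')
j=35 s[j]='d': π[35]=0 (border '')
j=36 s[j]='d': π[36]=0 (border '')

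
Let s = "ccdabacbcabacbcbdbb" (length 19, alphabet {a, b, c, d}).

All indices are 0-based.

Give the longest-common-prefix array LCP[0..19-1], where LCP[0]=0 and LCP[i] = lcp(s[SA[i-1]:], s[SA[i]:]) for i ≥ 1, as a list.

[0, 6, 1, 4, 0, 1, 5, 1, 1, 2, 1, 0, 1, 3, 2, 1, 1, 0, 1]

sorted suffixes:
  #0 SA[0]=3  'abacbcabacbcbdbb'
  #1 SA[1]=9  'abacbcbdbb'
  #2 SA[2]=5  'acbcabacbcbdbb'
  #3 SA[3]=11  'acbcbdbb'
  #4 SA[4]=18  'b'
  #5 SA[5]=4  'bacbcabacbcbdbb'
  #6 SA[6]=10  'bacbcbdbb'
  #7 SA[7]=17  'bb'
  #8 SA[8]=7  'bcabacbcbdbb'
  #9 SA[9]=13  'bcbdbb'
  #10 SA[10]=15  'bdbb'
  #11 SA[11]=8  'cabacbcbdbb'
  #12 SA[12]=6  'cbcabacbcbdbb'
  #13 SA[13]=12  'cbcbdbb'
  #14 SA[14]=14  'cbdbb'
  #15 SA[15]=0  'ccdabacbcabacbcbdbb'
  #16 SA[16]=1  'cdabacbcabacbcbdbb'
  #17 SA[17]=2  'dabacbcabacbcbdbb'
  #18 SA[18]=16  'dbb'

SA = [3, 9, 5, 11, 18, 4, 10, 17, 7, 13, 15, 8, 6, 12, 14, 0, 1, 2, 16]
[i] adj suffixes → lcp
  [1] 3/9 → 6 ('abacbc')
  [2] 9/5 → 1 ('a')
  [3] 5/11 → 4 ('acbc')
  [4] 11/18 → 0 ('')
  [5] 18/4 → 1 ('b')
  [6] 4/10 → 5 ('bacbc')
  [7] 10/17 → 1 ('b')
  [8] 17/7 → 1 ('b')
  [9] 7/13 → 2 ('bc')
  [10] 13/15 → 1 ('b')
  [11] 15/8 → 0 ('')
  [12] 8/6 → 1 ('c')
  [13] 6/12 → 3 ('cbc')
  [14] 12/14 → 2 ('cb')
  [15] 14/0 → 1 ('c')
  [16] 0/1 → 1 ('c')
  [17] 1/2 → 0 ('')
  [18] 2/16 → 1 ('d')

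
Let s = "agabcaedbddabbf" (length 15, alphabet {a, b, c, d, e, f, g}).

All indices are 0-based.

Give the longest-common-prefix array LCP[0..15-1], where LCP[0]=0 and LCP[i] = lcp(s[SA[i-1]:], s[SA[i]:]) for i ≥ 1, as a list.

[0, 2, 1, 1, 0, 1, 1, 1, 0, 0, 1, 1, 0, 0, 0]

rank→(start, suffix):
  0 → (11, 'abbf')
  1 → (2, 'abcaedbddabbf')
  2 → (5, 'aedbddabbf')
  3 → (0, 'agabcaedbddabbf')
  4 → (12, 'bbf')
  5 → (3, 'bcaedbddabbf')
  6 → (8, 'bddabbf')
  7 → (13, 'bf')
  8 → (4, 'caedbddabbf')
  9 → (10, 'dabbf')
  10 → (7, 'dbddabbf')
  11 → (9, 'ddabbf')
  12 → (6, 'edbddabbf')
  13 → (14, 'f')
  14 → (1, 'gabcaedbddabbf')

SA = [11, 2, 5, 0, 12, 3, 8, 13, 4, 10, 7, 9, 6, 14, 1]
rank  pair      lcp
   1  s[11:],s[2:]  2  'ab'
   2  s[2:],s[5:]  1  'a'
   3  s[5:],s[0:]  1  'a'
   4  s[0:],s[12:]  0  ''
   5  s[12:],s[3:]  1  'b'
   6  s[3:],s[8:]  1  'b'
   7  s[8:],s[13:]  1  'b'
   8  s[13:],s[4:]  0  ''
   9  s[4:],s[10:]  0  ''
  10  s[10:],s[7:]  1  'd'
  11  s[7:],s[9:]  1  'd'
  12  s[9:],s[6:]  0  ''
  13  s[6:],s[14:]  0  ''
  14  s[14:],s[1:]  0  ''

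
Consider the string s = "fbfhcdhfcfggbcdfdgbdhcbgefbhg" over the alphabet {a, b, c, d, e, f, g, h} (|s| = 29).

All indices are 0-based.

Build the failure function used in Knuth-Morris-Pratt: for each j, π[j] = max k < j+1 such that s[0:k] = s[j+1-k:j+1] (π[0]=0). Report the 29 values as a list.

[0, 0, 1, 0, 0, 0, 0, 1, 0, 1, 0, 0, 0, 0, 0, 1, 0, 0, 0, 0, 0, 0, 0, 0, 0, 1, 2, 0, 0]

π[0] = 0
j=1 s[j]='b': π[1]=0 (border '')
j=2 s[j]='f': π[2]=1 (border 'f')
j=3 s[j]='h': k: 1→0; π[3]=0 (border '')
j=4 s[j]='c': π[4]=0 (border '')
j=5 s[j]='d': π[5]=0 (border '')
j=6 s[j]='h': π[6]=0 (border '')
j=7 s[j]='f': π[7]=1 (border 'f')
j=8 s[j]='c': k: 1→0; π[8]=0 (border '')
j=9 s[j]='f': π[9]=1 (border 'f')
j=10 s[j]='g': k: 1→0; π[10]=0 (border '')
j=11 s[j]='g': π[11]=0 (border '')
j=12 s[j]='b': π[12]=0 (border '')
j=13 s[j]='c': π[13]=0 (border '')
j=14 s[j]='d': π[14]=0 (border '')
j=15 s[j]='f': π[15]=1 (border 'f')
j=16 s[j]='d': k: 1→0; π[16]=0 (border '')
j=17 s[j]='g': π[17]=0 (border '')
j=18 s[j]='b': π[18]=0 (border '')
j=19 s[j]='d': π[19]=0 (border '')
j=20 s[j]='h': π[20]=0 (border '')
j=21 s[j]='c': π[21]=0 (border '')
j=22 s[j]='b': π[22]=0 (border '')
j=23 s[j]='g': π[23]=0 (border '')
j=24 s[j]='e': π[24]=0 (border '')
j=25 s[j]='f': π[25]=1 (border 'f')
j=26 s[j]='b': π[26]=2 (border 'fb')
j=27 s[j]='h': k: 2→0; π[27]=0 (border '')
j=28 s[j]='g': π[28]=0 (border '')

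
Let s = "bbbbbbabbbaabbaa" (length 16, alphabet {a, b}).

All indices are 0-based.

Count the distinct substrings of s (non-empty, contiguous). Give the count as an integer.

rank→(start, suffix):
  0 → (15, 'a')
  1 → (14, 'aa')
  2 → (10, 'aabbaa')
  3 → (11, 'abbaa')
  4 → (6, 'abbbaabbaa')
  5 → (13, 'baa')
  6 → (9, 'baabbaa')
  7 → (5, 'babbbaabbaa')
  8 → (12, 'bbaa')
  9 → (8, 'bbaabbaa')
  10 → (4, 'bbabbbaabbaa')
  11 → (7, 'bbbaabbaa')
  12 → (3, 'bbbabbbaabbaa')
  13 → (2, 'bbbbabbbaabbaa')
  14 → (1, 'bbbbbabbbaabbaa')
  15 → (0, 'bbbbbbabbbaabbaa')

SA = [15, 14, 10, 11, 6, 13, 9, 5, 12, 8, 4, 7, 3, 2, 1, 0]
[i] adj suffixes → lcp
  [1] 15/14 → 1 ('a')
  [2] 14/10 → 2 ('aa')
  [3] 10/11 → 1 ('a')
  [4] 11/6 → 3 ('abb')
  [5] 6/13 → 0 ('')
  [6] 13/9 → 3 ('baa')
  [7] 9/5 → 2 ('ba')
  [8] 5/12 → 1 ('b')
  [9] 12/8 → 4 ('bbaa')
  [10] 8/4 → 3 ('bba')
  [11] 4/7 → 2 ('bb')
  [12] 7/3 → 4 ('bbba')
  [13] 3/2 → 3 ('bbb')
  [14] 2/1 → 4 ('bbbb')
  [15] 1/0 → 5 ('bbbbb')

n(n+1)/2 = 16·17/2 = 136
Σ LCP = 0 + 1 + 2 + 1 + 3 + 0 + 3 + 2 + 1 + 4 + 3 + 2 + 4 + 3 + 4 + 5 = 38
distinct = 136 − 38 = 98

98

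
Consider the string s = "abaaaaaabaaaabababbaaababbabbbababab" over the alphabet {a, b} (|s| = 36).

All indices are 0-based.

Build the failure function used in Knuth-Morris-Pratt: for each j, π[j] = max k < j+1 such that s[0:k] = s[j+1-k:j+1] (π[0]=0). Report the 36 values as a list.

[0, 0, 1, 1, 1, 1, 1, 1, 2, 3, 4, 5, 6, 2, 3, 2, 3, 2, 0, 1, 1, 1, 2, 3, 2, 0, 1, 2, 0, 0, 1, 2, 3, 2, 3, 2]

π[0] = 0
j=1 s[j]='b': π[1]=0 (border '')
j=2 s[j]='a': π[2]=1 (border 'a')
j=3 s[j]='a': k: 1→0; π[3]=1 (border 'a')
j=4 s[j]='a': k: 1→0; π[4]=1 (border 'a')
j=5 s[j]='a': k: 1→0; π[5]=1 (border 'a')
j=6 s[j]='a': k: 1→0; π[6]=1 (border 'a')
j=7 s[j]='a': k: 1→0; π[7]=1 (border 'a')
j=8 s[j]='b': π[8]=2 (border 'ab')
j=9 s[j]='a': π[9]=3 (border 'aba')
j=10 s[j]='a': π[10]=4 (border 'abaa')
j=11 s[j]='a': π[11]=5 (border 'abaaa')
j=12 s[j]='a': π[12]=6 (border 'abaaaa')
j=13 s[j]='b': k: 6→1; π[13]=2 (border 'ab')
j=14 s[j]='a': π[14]=3 (border 'aba')
j=15 s[j]='b': k: 3→1; π[15]=2 (border 'ab')
j=16 s[j]='a': π[16]=3 (border 'aba')
j=17 s[j]='b': k: 3→1; π[17]=2 (border 'ab')
j=18 s[j]='b': k: 2→0; π[18]=0 (border '')
j=19 s[j]='a': π[19]=1 (border 'a')
j=20 s[j]='a': k: 1→0; π[20]=1 (border 'a')
j=21 s[j]='a': k: 1→0; π[21]=1 (border 'a')
j=22 s[j]='b': π[22]=2 (border 'ab')
j=23 s[j]='a': π[23]=3 (border 'aba')
j=24 s[j]='b': k: 3→1; π[24]=2 (border 'ab')
j=25 s[j]='b': k: 2→0; π[25]=0 (border '')
j=26 s[j]='a': π[26]=1 (border 'a')
j=27 s[j]='b': π[27]=2 (border 'ab')
j=28 s[j]='b': k: 2→0; π[28]=0 (border '')
j=29 s[j]='b': π[29]=0 (border '')
j=30 s[j]='a': π[30]=1 (border 'a')
j=31 s[j]='b': π[31]=2 (border 'ab')
j=32 s[j]='a': π[32]=3 (border 'aba')
j=33 s[j]='b': k: 3→1; π[33]=2 (border 'ab')
j=34 s[j]='a': π[34]=3 (border 'aba')
j=35 s[j]='b': k: 3→1; π[35]=2 (border 'ab')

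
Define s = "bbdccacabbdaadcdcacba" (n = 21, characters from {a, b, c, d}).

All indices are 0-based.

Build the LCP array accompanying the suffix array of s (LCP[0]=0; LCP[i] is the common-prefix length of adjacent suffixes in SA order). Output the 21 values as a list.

[0, 1, 1, 1, 2, 1, 0, 1, 3, 1, 2, 0, 2, 3, 1, 1, 1, 0, 1, 2, 2]

sorted suffixes:
  #0 SA[0]=20  'a'
  #1 SA[1]=11  'aadcdcacba'
  #2 SA[2]=7  'abbdaadcdcacba'
  #3 SA[3]=5  'acabbdaadcdcacba'
  #4 SA[4]=17  'acba'
  #5 SA[5]=12  'adcdcacba'
  #6 SA[6]=19  'ba'
  #7 SA[7]=8  'bbdaadcdcacba'
  #8 SA[8]=0  'bbdccacabbdaadcdcacba'
  #9 SA[9]=9  'bdaadcdcacba'
  #10 SA[10]=1  'bdccacabbdaadcdcacba'
  #11 SA[11]=6  'cabbdaadcdcacba'
  #12 SA[12]=4  'cacabbdaadcdcacba'
  #13 SA[13]=16  'cacba'
  #14 SA[14]=18  'cba'
  #15 SA[15]=3  'ccacabbdaadcdcacba'
  #16 SA[16]=14  'cdcacba'
  #17 SA[17]=10  'daadcdcacba'
  #18 SA[18]=15  'dcacba'
  #19 SA[19]=2  'dccacabbdaadcdcacba'
  #20 SA[20]=13  'dcdcacba'

SA = [20, 11, 7, 5, 17, 12, 19, 8, 0, 9, 1, 6, 4, 16, 18, 3, 14, 10, 15, 2, 13]
[i] adj suffixes → lcp
  [1] 20/11 → 1 ('a')
  [2] 11/7 → 1 ('a')
  [3] 7/5 → 1 ('a')
  [4] 5/17 → 2 ('ac')
  [5] 17/12 → 1 ('a')
  [6] 12/19 → 0 ('')
  [7] 19/8 → 1 ('b')
  [8] 8/0 → 3 ('bbd')
  [9] 0/9 → 1 ('b')
  [10] 9/1 → 2 ('bd')
  [11] 1/6 → 0 ('')
  [12] 6/4 → 2 ('ca')
  [13] 4/16 → 3 ('cac')
  [14] 16/18 → 1 ('c')
  [15] 18/3 → 1 ('c')
  [16] 3/14 → 1 ('c')
  [17] 14/10 → 0 ('')
  [18] 10/15 → 1 ('d')
  [19] 15/2 → 2 ('dc')
  [20] 2/13 → 2 ('dc')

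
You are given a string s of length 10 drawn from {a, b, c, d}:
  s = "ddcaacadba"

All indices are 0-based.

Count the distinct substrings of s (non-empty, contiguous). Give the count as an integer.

48

rank | idx | suffix
   0 |   9 | a
   1 |   3 | aacadba
   2 |   4 | acadba
   3 |   6 | adba
   4 |   8 | ba
   5 |   2 | caacadba
   6 |   5 | cadba
   7 |   7 | dba
   8 |   1 | dcaacadba
   9 |   0 | ddcaacadba

SA = [9, 3, 4, 6, 8, 2, 5, 7, 1, 0]
i: (SA[i-1],SA[i]) lcp shared
  1: (9,3) 1 'a'
  2: (3,4) 1 'a'
  3: (4,6) 1 'a'
  4: (6,8) 0 ''
  5: (8,2) 0 ''
  6: (2,5) 2 'ca'
  7: (5,7) 0 ''
  8: (7,1) 1 'd'
  9: (1,0) 1 'd'

n(n+1)/2 = 10·11/2 = 55
Σ LCP = 0 + 1 + 1 + 1 + 0 + 0 + 2 + 0 + 1 + 1 = 7
distinct = 55 − 7 = 48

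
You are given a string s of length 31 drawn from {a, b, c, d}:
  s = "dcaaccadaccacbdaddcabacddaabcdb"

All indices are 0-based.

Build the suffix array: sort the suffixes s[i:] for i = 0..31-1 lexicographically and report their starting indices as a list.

[25, 2, 19, 26, 11, 8, 3, 21, 6, 15, 30, 20, 27, 13, 1, 18, 10, 5, 12, 9, 4, 28, 22, 24, 7, 14, 29, 0, 17, 23, 16]

sorted suffixes:
  #0 SA[0]=25  'aabcdb'
  #1 SA[1]=2  'aaccadaccacbdaddcabacddaabcdb'
  #2 SA[2]=19  'abacddaabcdb'
  #3 SA[3]=26  'abcdb'
  #4 SA[4]=11  'acbdaddcabacddaabcdb'
  #5 SA[5]=8  'accacbdaddcabacddaabcdb'
  #6 SA[6]=3  'accadaccacbdaddcabacddaabcdb'
  #7 SA[7]=21  'acddaabcdb'
  #8 SA[8]=6  'adaccacbdaddcabacddaabcdb'
  #9 SA[9]=15  'addcabacddaabcdb'
  #10 SA[10]=30  'b'
  #11 SA[11]=20  'bacddaabcdb'
  #12 SA[12]=27  'bcdb'
  #13 SA[13]=13  'bdaddcabacddaabcdb'
  #14 SA[14]=1  'caaccadaccacbdaddcabacddaabcdb'
  #15 SA[15]=18  'cabacddaabcdb'
  #16 SA[16]=10  'cacbdaddcabacddaabcdb'
  #17 SA[17]=5  'cadaccacbdaddcabacddaabcdb'
  #18 SA[18]=12  'cbdaddcabacddaabcdb'
  #19 SA[19]=9  'ccacbdaddcabacddaabcdb'
  #20 SA[20]=4  'ccadaccacbdaddcabacddaabcdb'
  #21 SA[21]=28  'cdb'
  #22 SA[22]=22  'cddaabcdb'
  #23 SA[23]=24  'daabcdb'
  #24 SA[24]=7  'daccacbdaddcabacddaabcdb'
  #25 SA[25]=14  'daddcabacddaabcdb'
  #26 SA[26]=29  'db'
  #27 SA[27]=0  'dcaaccadaccacbdaddcabacddaabcdb'
  #28 SA[28]=17  'dcabacddaabcdb'
  #29 SA[29]=23  'ddaabcdb'
  #30 SA[30]=16  'ddcabacddaabcdb'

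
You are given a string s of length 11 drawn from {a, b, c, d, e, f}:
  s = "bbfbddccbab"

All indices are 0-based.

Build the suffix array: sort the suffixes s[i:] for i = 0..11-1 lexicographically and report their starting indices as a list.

[9, 10, 8, 0, 3, 1, 7, 6, 5, 4, 2]

rank→(start, suffix):
  0 → (9, 'ab')
  1 → (10, 'b')
  2 → (8, 'bab')
  3 → (0, 'bbfbddccbab')
  4 → (3, 'bddccbab')
  5 → (1, 'bfbddccbab')
  6 → (7, 'cbab')
  7 → (6, 'ccbab')
  8 → (5, 'dccbab')
  9 → (4, 'ddccbab')
  10 → (2, 'fbddccbab')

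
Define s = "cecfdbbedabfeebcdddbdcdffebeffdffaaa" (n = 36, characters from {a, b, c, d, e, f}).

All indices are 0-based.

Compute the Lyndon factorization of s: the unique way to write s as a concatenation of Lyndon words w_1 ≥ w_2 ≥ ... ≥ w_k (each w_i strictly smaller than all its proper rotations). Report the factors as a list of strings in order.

["cecfd", "bbed", "abfeebcdddbdcdffebeffdff", "a", "a", "a"]

emit factor 1: 'cecfd' (i=0, period=5)
emit factor 2: 'bbed' (i=5, period=4)
emit factor 3: 'abfeebcdddbdcdffebeffdff' (i=9, period=24)
emit factor 4: 'a' (i=33, period=1)
emit factor 5: 'a' (i=34, period=1)
emit factor 6: 'a' (i=35, period=1)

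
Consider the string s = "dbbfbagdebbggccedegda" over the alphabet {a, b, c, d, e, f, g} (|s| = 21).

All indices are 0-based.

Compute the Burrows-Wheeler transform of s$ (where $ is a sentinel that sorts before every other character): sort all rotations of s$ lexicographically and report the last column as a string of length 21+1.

adbfdebbgcg$gedcdbgeab

rank  rotation                last
    0  $dbbfbagdebbggccedegda  a
    1  a$dbbfbagdebbggccedegd  d
    2  agdebbggccedegda$dbbfb  b
    3  bagdebbggccedegda$dbbf  f
    4  bbfbagdebbggccedegda$d  d
    5  bbggccedegda$dbbfbagde  e
    6  bfbagdebbggccedegda$db  b
    7  bggccedegda$dbbfbagdeb  b
    8  ccedegda$dbbfbagdebbgg  g
    9  cedegda$dbbfbagdebbggc  c
   10  da$dbbfbagdebbggccedeg  g
   11  dbbfbagdebbggccedegda$  $
   12  debbggccedegda$dbbfbag  g
   13  degda$dbbfbagdebbggcce  e
   14  ebbggccedegda$dbbfbagd  d
   15  edegda$dbbfbagdebbggcc  c
   16  egda$dbbfbagdebbggcced  d
   17  fbagdebbggccedegda$dbb  b
   18  gccedegda$dbbfbagdebbg  g
   19  gda$dbbfbagdebbggccede  e
   20  gdebbggccedegda$dbbfba  a
   21  ggccedegda$dbbfbagdebb  b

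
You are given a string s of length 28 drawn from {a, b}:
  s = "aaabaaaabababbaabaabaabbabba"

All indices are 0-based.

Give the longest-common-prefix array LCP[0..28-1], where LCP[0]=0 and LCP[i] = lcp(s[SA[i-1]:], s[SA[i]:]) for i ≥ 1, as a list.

rank | idx | suffix
   0 |  27 | a
   1 |   4 | aaaabababbaabaabaabbabba
   2 |   0 | aaabaaaabababbaabaabaabbabba
   3 |   5 | aaabababbaabaabaabbabba
   4 |   1 | aabaaaabababbaabaabaabbabba
   5 |  14 | aabaabaabbabba
   6 |  17 | aabaabbabba
   7 |   6 | aabababbaabaabaabbabba
   8 |  20 | aabbabba
   9 |   2 | abaaaabababbaabaabaabbabba
  10 |  15 | abaabaabbabba
  11 |  18 | abaabbabba
  12 |   7 | abababbaabaabaabbabba
  13 |   9 | ababbaabaabaabbabba
  14 |  24 | abba
  15 |  11 | abbaabaabaabbabba
  16 |  21 | abbabba
  17 |  26 | ba
  18 |   3 | baaaabababbaabaabaabbabba
  19 |  13 | baabaabaabbabba
  20 |  16 | baabaabbabba
  21 |  19 | baabbabba
  22 |   8 | bababbaabaabaabbabba
  23 |  23 | babba
  24 |  10 | babbaabaabaabbabba
  25 |  25 | bba
  26 |  12 | bbaabaabaabbabba
  27 |  22 | bbabba

SA = [27, 4, 0, 5, 1, 14, 17, 6, 20, 2, 15, 18, 7, 9, 24, 11, 21, 26, 3, 13, 16, 19, 8, 23, 10, 25, 12, 22]
[i] adj suffixes → lcp
  [1] 27/4 → 1 ('a')
  [2] 4/0 → 3 ('aaa')
  [3] 0/5 → 5 ('aaaba')
  [4] 5/1 → 2 ('aa')
  [5] 1/14 → 5 ('aabaa')
  [6] 14/17 → 6 ('aabaab')
  [7] 17/6 → 4 ('aaba')
  [8] 6/20 → 3 ('aab')
  [9] 20/2 → 1 ('a')
  [10] 2/15 → 4 ('abaa')
  [11] 15/18 → 5 ('abaab')
  [12] 18/7 → 3 ('aba')
  [13] 7/9 → 4 ('abab')
  [14] 9/24 → 2 ('ab')
  [15] 24/11 → 4 ('abba')
  [16] 11/21 → 4 ('abba')
  [17] 21/26 → 0 ('')
  [18] 26/3 → 2 ('ba')
  [19] 3/13 → 3 ('baa')
  [20] 13/16 → 7 ('baabaab')
  [21] 16/19 → 4 ('baab')
  [22] 19/8 → 2 ('ba')
  [23] 8/23 → 3 ('bab')
  [24] 23/10 → 5 ('babba')
  [25] 10/25 → 1 ('b')
  [26] 25/12 → 3 ('bba')
  [27] 12/22 → 3 ('bba')

[0, 1, 3, 5, 2, 5, 6, 4, 3, 1, 4, 5, 3, 4, 2, 4, 4, 0, 2, 3, 7, 4, 2, 3, 5, 1, 3, 3]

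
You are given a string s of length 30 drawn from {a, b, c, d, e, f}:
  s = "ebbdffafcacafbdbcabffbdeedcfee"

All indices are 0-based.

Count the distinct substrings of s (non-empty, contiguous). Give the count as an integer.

sorted suffixes:
  #0 SA[0]=17  'abffbdeedcfee'
  #1 SA[1]=9  'acafbdbcabffbdeedcfee'
  #2 SA[2]=11  'afbdbcabffbdeedcfee'
  #3 SA[3]=6  'afcacafbdbcabffbdeedcfee'
  #4 SA[4]=1  'bbdffafcacafbdbcabffbdeedcfee'
  #5 SA[5]=15  'bcabffbdeedcfee'
  #6 SA[6]=13  'bdbcabffbdeedcfee'
  #7 SA[7]=21  'bdeedcfee'
  #8 SA[8]=2  'bdffafcacafbdbcabffbdeedcfee'
  #9 SA[9]=18  'bffbdeedcfee'
  #10 SA[10]=16  'cabffbdeedcfee'
  #11 SA[11]=8  'cacafbdbcabffbdeedcfee'
  #12 SA[12]=10  'cafbdbcabffbdeedcfee'
  #13 SA[13]=26  'cfee'
  #14 SA[14]=14  'dbcabffbdeedcfee'
  #15 SA[15]=25  'dcfee'
  #16 SA[16]=22  'deedcfee'
  #17 SA[17]=3  'dffafcacafbdbcabffbdeedcfee'
  #18 SA[18]=29  'e'
  #19 SA[19]=0  'ebbdffafcacafbdbcabffbdeedcfee'
  #20 SA[20]=24  'edcfee'
  #21 SA[21]=28  'ee'
  #22 SA[22]=23  'eedcfee'
  #23 SA[23]=5  'fafcacafbdbcabffbdeedcfee'
  #24 SA[24]=12  'fbdbcabffbdeedcfee'
  #25 SA[25]=20  'fbdeedcfee'
  #26 SA[26]=7  'fcacafbdbcabffbdeedcfee'
  #27 SA[27]=27  'fee'
  #28 SA[28]=4  'ffafcacafbdbcabffbdeedcfee'
  #29 SA[29]=19  'ffbdeedcfee'

SA = [17, 9, 11, 6, 1, 15, 13, 21, 2, 18, 16, 8, 10, 26, 14, 25, 22, 3, 29, 0, 24, 28, 23, 5, 12, 20, 7, 27, 4, 19]
rank  pair      lcp
   1  s[17:],s[9:]  1  'a'
   2  s[9:],s[11:]  1  'a'
   3  s[11:],s[6:]  2  'af'
   4  s[6:],s[1:]  0  ''
   5  s[1:],s[15:]  1  'b'
   6  s[15:],s[13:]  1  'b'
   7  s[13:],s[21:]  2  'bd'
   8  s[21:],s[2:]  2  'bd'
   9  s[2:],s[18:]  1  'b'
  10  s[18:],s[16:]  0  ''
  11  s[16:],s[8:]  2  'ca'
  12  s[8:],s[10:]  2  'ca'
  13  s[10:],s[26:]  1  'c'
  14  s[26:],s[14:]  0  ''
  15  s[14:],s[25:]  1  'd'
  16  s[25:],s[22:]  1  'd'
  17  s[22:],s[3:]  1  'd'
  18  s[3:],s[29:]  0  ''
  19  s[29:],s[0:]  1  'e'
  20  s[0:],s[24:]  1  'e'
  21  s[24:],s[28:]  1  'e'
  22  s[28:],s[23:]  2  'ee'
  23  s[23:],s[5:]  0  ''
  24  s[5:],s[12:]  1  'f'
  25  s[12:],s[20:]  3  'fbd'
  26  s[20:],s[7:]  1  'f'
  27  s[7:],s[27:]  1  'f'
  28  s[27:],s[4:]  1  'f'
  29  s[4:],s[19:]  2  'ff'

n(n+1)/2 = 30·31/2 = 465
Σ LCP = 0 + 1 + 1 + 2 + 0 + 1 + 1 + 2 + 2 + 1 + 0 + 2 + 2 + 1 + 0 + 1 + 1 + 1 + 0 + 1 + 1 + 1 + 2 + 0 + 1 + 3 + 1 + 1 + 1 + 2 = 33
distinct = 465 − 33 = 432

432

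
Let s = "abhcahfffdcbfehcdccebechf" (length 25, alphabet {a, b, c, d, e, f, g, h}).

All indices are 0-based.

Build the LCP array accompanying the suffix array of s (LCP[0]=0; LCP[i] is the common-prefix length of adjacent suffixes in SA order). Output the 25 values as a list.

[0, 1, 0, 1, 1, 0, 1, 1, 1, 1, 1, 0, 2, 0, 1, 1, 0, 1, 1, 1, 2, 0, 2, 1, 2]

rank | idx | suffix
   0 |   0 | abhcahfffdcbfehcdccebechf
   1 |   4 | ahfffdcbfehcdccebechf
   2 |  20 | bechf
   3 |  11 | bfehcdccebechf
   4 |   1 | bhcahfffdcbfehcdccebechf
   5 |   3 | cahfffdcbfehcdccebechf
   6 |  10 | cbfehcdccebechf
   7 |  17 | ccebechf
   8 |  15 | cdccebechf
   9 |  18 | cebechf
  10 |  22 | chf
  11 |   9 | dcbfehcdccebechf
  12 |  16 | dccebechf
  13 |  19 | ebechf
  14 |  21 | echf
  15 |  13 | ehcdccebechf
  16 |  24 | f
  17 |   8 | fdcbfehcdccebechf
  18 |  12 | fehcdccebechf
  19 |   7 | ffdcbfehcdccebechf
  20 |   6 | fffdcbfehcdccebechf
  21 |   2 | hcahfffdcbfehcdccebechf
  22 |  14 | hcdccebechf
  23 |  23 | hf
  24 |   5 | hfffdcbfehcdccebechf

SA = [0, 4, 20, 11, 1, 3, 10, 17, 15, 18, 22, 9, 16, 19, 21, 13, 24, 8, 12, 7, 6, 2, 14, 23, 5]
rank  pair      lcp
   1  s[0:],s[4:]  1  'a'
   2  s[4:],s[20:]  0  ''
   3  s[20:],s[11:]  1  'b'
   4  s[11:],s[1:]  1  'b'
   5  s[1:],s[3:]  0  ''
   6  s[3:],s[10:]  1  'c'
   7  s[10:],s[17:]  1  'c'
   8  s[17:],s[15:]  1  'c'
   9  s[15:],s[18:]  1  'c'
  10  s[18:],s[22:]  1  'c'
  11  s[22:],s[9:]  0  ''
  12  s[9:],s[16:]  2  'dc'
  13  s[16:],s[19:]  0  ''
  14  s[19:],s[21:]  1  'e'
  15  s[21:],s[13:]  1  'e'
  16  s[13:],s[24:]  0  ''
  17  s[24:],s[8:]  1  'f'
  18  s[8:],s[12:]  1  'f'
  19  s[12:],s[7:]  1  'f'
  20  s[7:],s[6:]  2  'ff'
  21  s[6:],s[2:]  0  ''
  22  s[2:],s[14:]  2  'hc'
  23  s[14:],s[23:]  1  'h'
  24  s[23:],s[5:]  2  'hf'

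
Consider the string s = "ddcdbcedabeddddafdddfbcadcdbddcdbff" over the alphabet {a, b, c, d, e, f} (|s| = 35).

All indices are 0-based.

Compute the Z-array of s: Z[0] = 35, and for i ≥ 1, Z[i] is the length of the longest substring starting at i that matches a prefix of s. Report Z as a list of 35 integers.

[35, 1, 0, 1, 0, 0, 0, 1, 0, 0, 0, 2, 2, 2, 1, 0, 0, 2, 2, 1, 0, 0, 0, 0, 1, 0, 1, 0, 5, 1, 0, 1, 0, 0, 0]

Z[0]=35
i=1: i≥r, start 0; Z[1]=1 extend→box=[1,2)
i=2: i≥r, start 0; Z[2]=0
i=3: i≥r, start 0; Z[3]=1 extend→box=[3,4)
i=4: i≥r, start 0; Z[4]=0
i=5: i≥r, start 0; Z[5]=0
i=6: i≥r, start 0; Z[6]=0
i=7: i≥r, start 0; Z[7]=1 extend→box=[7,8)
i=8: i≥r, start 0; Z[8]=0
i=9: i≥r, start 0; Z[9]=0
i=10: i≥r, start 0; Z[10]=0
i=11: i≥r, start 0; Z[11]=2 extend→box=[11,13)
i=12: min(r-i=1, Z[1]=1)=1; Z[12]=2 extend→box=[12,14)
i=13: min(r-i=1, Z[1]=1)=1; Z[13]=2 extend→box=[13,15)
i=14: min(r-i=1, Z[1]=1)=1; Z[14]=1
i=15: i≥r, start 0; Z[15]=0
i=16: i≥r, start 0; Z[16]=0
i=17: i≥r, start 0; Z[17]=2 extend→box=[17,19)
i=18: min(r-i=1, Z[1]=1)=1; Z[18]=2 extend→box=[18,20)
i=19: min(r-i=1, Z[1]=1)=1; Z[19]=1
i=20: i≥r, start 0; Z[20]=0
i=21: i≥r, start 0; Z[21]=0
i=22: i≥r, start 0; Z[22]=0
i=23: i≥r, start 0; Z[23]=0
i=24: i≥r, start 0; Z[24]=1 extend→box=[24,25)
i=25: i≥r, start 0; Z[25]=0
i=26: i≥r, start 0; Z[26]=1 extend→box=[26,27)
i=27: i≥r, start 0; Z[27]=0
i=28: i≥r, start 0; Z[28]=5 extend→box=[28,33)
i=29: min(r-i=4, Z[1]=1)=1; Z[29]=1
i=30: min(r-i=3, Z[2]=0)=0; Z[30]=0
i=31: min(r-i=2, Z[3]=1)=1; Z[31]=1
i=32: min(r-i=1, Z[4]=0)=0; Z[32]=0
i=33: i≥r, start 0; Z[33]=0
i=34: i≥r, start 0; Z[34]=0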